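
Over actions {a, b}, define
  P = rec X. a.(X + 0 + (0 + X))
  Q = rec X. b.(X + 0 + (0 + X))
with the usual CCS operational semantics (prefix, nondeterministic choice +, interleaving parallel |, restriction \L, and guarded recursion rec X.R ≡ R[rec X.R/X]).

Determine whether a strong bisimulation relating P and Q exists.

NO

P's transition system — 2 states:
  m0 = rec X. a.(X + 0 + (0 + X)) | =a=> m1
  m1 = (rec X. a.(X + 0 + (0 + X))) + 0 + (0 + (rec X. a.(X + 0 + (0 + X)))) | =a=> m1
Q's transition system — 2 states:
  n0 = rec X. b.(X + 0 + (0 + X)) | =b=> n1
  n1 = (rec X. b.(X + 0 + (0 + X))) + 0 + (0 + (rec X. b.(X + 0 + (0 + X)))) | =b=> n1
Bisimilarity quotient blocks:
  B0 = {m0, m1}
  B1 = {n0, n1}
m0 ∈ B0, n0 ∈ B1 → different blocks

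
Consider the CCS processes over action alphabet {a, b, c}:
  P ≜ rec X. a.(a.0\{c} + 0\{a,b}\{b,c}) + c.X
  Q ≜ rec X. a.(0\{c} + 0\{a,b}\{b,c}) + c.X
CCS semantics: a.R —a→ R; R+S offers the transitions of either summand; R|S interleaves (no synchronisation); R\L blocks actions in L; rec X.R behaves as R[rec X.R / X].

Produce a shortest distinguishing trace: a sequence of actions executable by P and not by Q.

Reachable graph of P (3 states):
  s0 = rec X. a.(a.0\{c} + 0\{a,b}\{b,c}) + c.X ⊢ =a=> s1, =c=> s0
  s1 = a.0\{c} + 0\{a,b}\{b,c} ⊢ =a=> s2
  s2 = 0\{c} ⊢ deadlocked
Reachable graph of Q (2 states):
  t0 = rec X. a.(0\{c} + 0\{a,b}\{b,c}) + c.X ⊢ =a=> t1, =c=> t0
  t1 = 0\{c} + 0\{a,b}\{b,c} ⊢ deadlocked
Run σ = ⟨aa⟩ on P: start {s0}
  [1] a ⇒ {s1}
  [2] a ⇒ {s2}
  — P admits the full trace.
Run σ = ⟨aa⟩ on Q: start {t0}
  [1] a ⇒ {t1}
  [2] a ⇒ ∅ (Q stuck)

aa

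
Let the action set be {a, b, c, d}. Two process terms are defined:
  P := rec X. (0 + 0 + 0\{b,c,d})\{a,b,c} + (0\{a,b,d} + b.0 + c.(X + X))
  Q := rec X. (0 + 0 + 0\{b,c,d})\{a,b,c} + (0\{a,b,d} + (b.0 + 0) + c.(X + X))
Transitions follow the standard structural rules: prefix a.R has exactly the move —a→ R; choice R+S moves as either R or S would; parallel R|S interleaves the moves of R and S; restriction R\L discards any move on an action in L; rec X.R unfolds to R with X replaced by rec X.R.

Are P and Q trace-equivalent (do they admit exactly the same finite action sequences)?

P's transition system — 3 states:
  m0 = rec X. (0 + 0 + 0\{b,c,d})\{a,b,c} + (0\{a,b,d} + b.0 + c.(X + X)) | ··b··> m1, ··c··> m2
  m1 = 0 | ∅
  m2 = (rec X. (0 + 0 + 0\{b,c,d})\{a,b,c} + (0\{a,b,d} + b.0 + c.(X + X))) + (rec X. (0 + 0 + 0\{b,c,d})\{a,b,c} + (0\{a,b,d} + b.0 + c.(X + X))) | ··b··> m1, ··c··> m2
Q's transition system — 3 states:
  n0 = rec X. (0 + 0 + 0\{b,c,d})\{a,b,c} + (0\{a,b,d} + (b.0 + 0) + c.(X + X)) | ··b··> n1, ··c··> n2
  n1 = 0 | ∅
  n2 = (rec X. (0 + 0 + 0\{b,c,d})\{a,b,c} + (0\{a,b,d} + (b.0 + 0) + c.(X + X))) + (rec X. (0 + 0 + 0\{b,c,d})\{a,b,c} + (0\{a,b,d} + (b.0 + 0) + c.(X + X))) | ··b··> n1, ··c··> n2
Coarsest stable partition (strong bisimilarity classes):
  B0 = {m0, m2, n0, n2}
  B1 = {m1, n1}
m0 ∈ B0, n0 ∈ B0 → same block
Bisimilar ⇒ trace-equivalent.

YES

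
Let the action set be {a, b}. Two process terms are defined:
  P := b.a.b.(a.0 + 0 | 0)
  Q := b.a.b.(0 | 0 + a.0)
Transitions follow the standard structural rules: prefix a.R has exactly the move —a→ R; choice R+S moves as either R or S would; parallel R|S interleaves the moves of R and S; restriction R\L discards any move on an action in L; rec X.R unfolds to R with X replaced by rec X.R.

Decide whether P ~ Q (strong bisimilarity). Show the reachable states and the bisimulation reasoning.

P ~ Q

P's transition system — 5 states:
  s0 = b.a.b.(a.0 + 0 | 0) → ··b··> s1
  s1 = a.b.(a.0 + 0 | 0) → ··a··> s2
  s2 = b.(a.0 + 0 | 0) → ··b··> s3
  s3 = a.0 + 0 | 0 → ··a··> s4
  s4 = 0 → ∅
Q's transition system — 5 states:
  t0 = b.a.b.(0 | 0 + a.0) → ··b··> t1
  t1 = a.b.(0 | 0 + a.0) → ··a··> t2
  t2 = b.(0 | 0 + a.0) → ··b··> t3
  t3 = 0 | 0 + a.0 → ··a··> t4
  t4 = 0 → ∅
Partition-refinement fixed point:
  B0 = {s0, t0}
  B1 = {s1, t1}
  B2 = {s2, t2}
  B3 = {s3, t3}
  B4 = {s4, t4}
s0 ∈ B0, t0 ∈ B0 → same block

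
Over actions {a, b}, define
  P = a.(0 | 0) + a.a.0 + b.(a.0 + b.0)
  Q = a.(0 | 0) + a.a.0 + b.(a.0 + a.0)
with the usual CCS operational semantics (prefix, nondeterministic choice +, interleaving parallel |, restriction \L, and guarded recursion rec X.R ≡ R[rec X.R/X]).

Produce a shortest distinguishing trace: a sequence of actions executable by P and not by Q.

bb

LTS(P): 5 reachable states
  s0 = a.(0 | 0) + a.a.0 + b.(a.0 + b.0) :: —a→ s1, —a→ s2, —b→ s3
  s1 = 0 | 0 :: deadlocked
  s2 = a.0 :: —a→ s4
  s3 = a.0 + b.0 :: —a→ s4, —b→ s4
  s4 = 0 :: deadlocked
LTS(Q): 5 reachable states
  t0 = a.(0 | 0) + a.a.0 + b.(a.0 + a.0) :: —a→ t1, —a→ t2, —b→ t3
  t1 = 0 | 0 :: deadlocked
  t2 = a.0 :: —a→ t4
  t3 = a.0 + a.0 :: —a→ t4
  t4 = 0 :: deadlocked
Trace ⟨bb⟩ through P, begin at {s0}:
  step 1 (b): {s3}
  step 2 (b): {s4}
  — P admits the full trace.
Trace ⟨bb⟩ through Q, begin at {t0}:
  step 1 (b): {t3}
  step 2 (b): ∅ (Q stuck)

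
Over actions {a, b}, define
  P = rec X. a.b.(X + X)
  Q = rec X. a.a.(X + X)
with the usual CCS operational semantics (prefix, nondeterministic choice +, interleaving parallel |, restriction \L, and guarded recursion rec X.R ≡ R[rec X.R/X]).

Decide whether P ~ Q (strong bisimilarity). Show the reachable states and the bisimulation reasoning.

P ≁ Q

P's transition system — 3 states:
  p0 = rec X. a.b.(X + X) → --a--▸ p1
  p1 = b.((rec X. a.b.(X + X)) + (rec X. a.b.(X + X))) → --b--▸ p2
  p2 = (rec X. a.b.(X + X)) + (rec X. a.b.(X + X)) → --a--▸ p1
Q's transition system — 3 states:
  q0 = rec X. a.a.(X + X) → --a--▸ q1
  q1 = a.((rec X. a.a.(X + X)) + (rec X. a.a.(X + X))) → --a--▸ q2
  q2 = (rec X. a.a.(X + X)) + (rec X. a.a.(X + X)) → --a--▸ q1
Coarsest stable partition (strong bisimilarity classes):
  B0 = {p0, p2}
  B1 = {p1}
  B2 = {q0, q1, q2}
p0 ∈ B0, q0 ∈ B2 → different blocks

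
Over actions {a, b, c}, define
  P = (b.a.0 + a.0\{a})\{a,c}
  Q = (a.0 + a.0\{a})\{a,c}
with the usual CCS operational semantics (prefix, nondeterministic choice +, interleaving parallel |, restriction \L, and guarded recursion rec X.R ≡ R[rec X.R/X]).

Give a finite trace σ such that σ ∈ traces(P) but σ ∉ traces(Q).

P's transition system — 2 states:
  p0 = (b.a.0 + a.0\{a})\{a,c} :: —b→ p1
  p1 = (a.0)\{a,c} :: stopped
Q's transition system — 1 states:
  q0 = (a.0 + a.0\{a})\{a,c} :: stopped
Executing b from P (initial set {p0}):
  step 1 (b): {p1}
  — P admits the full trace.
Executing b from Q (initial set {q0}):
  step 1 (b): no successor for Q

b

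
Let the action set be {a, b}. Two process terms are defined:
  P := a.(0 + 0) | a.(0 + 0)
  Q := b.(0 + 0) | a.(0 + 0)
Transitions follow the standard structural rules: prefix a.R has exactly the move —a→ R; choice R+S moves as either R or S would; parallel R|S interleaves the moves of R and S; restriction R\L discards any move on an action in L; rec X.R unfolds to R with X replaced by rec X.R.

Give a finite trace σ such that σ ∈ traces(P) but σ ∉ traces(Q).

LTS(P): 4 reachable states
  s0 = a.(0 + 0) | a.(0 + 0) :: -a-> s1, -a-> s2
  s1 = (0 + 0) | a.(0 + 0) :: -a-> s3
  s2 = a.(0 + 0) | (0 + 0) :: -a-> s3
  s3 = (0 + 0) | (0 + 0) :: ∅
LTS(Q): 4 reachable states
  t0 = b.(0 + 0) | a.(0 + 0) :: -a-> t1, -b-> t2
  t1 = b.(0 + 0) | (0 + 0) :: -b-> t3
  t2 = (0 + 0) | a.(0 + 0) :: -a-> t3
  t3 = (0 + 0) | (0 + 0) :: ∅
Run σ = ⟨aa⟩ on P: start {s0}
  [1] a ⇒ {s1, s2}
  [2] a ⇒ {s3}
  P completes σ.
Run σ = ⟨aa⟩ on Q: start {t0}
  [1] a ⇒ {t1}
  [2] a ⇒ no successor for Q

aa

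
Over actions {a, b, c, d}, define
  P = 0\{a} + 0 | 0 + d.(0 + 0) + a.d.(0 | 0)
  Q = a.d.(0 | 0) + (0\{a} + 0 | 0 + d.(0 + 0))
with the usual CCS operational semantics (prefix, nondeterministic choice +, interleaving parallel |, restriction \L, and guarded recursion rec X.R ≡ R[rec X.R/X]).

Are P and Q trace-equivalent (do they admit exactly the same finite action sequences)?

Reachable graph of P (4 states):
  s0 = 0\{a} + 0 | 0 + d.(0 + 0) + a.d.(0 | 0) → --a--▸ s1, --d--▸ s2
  s1 = d.(0 | 0) → --d--▸ s3
  s2 = 0 + 0 → ·
  s3 = 0 | 0 → ·
Reachable graph of Q (4 states):
  t0 = a.d.(0 | 0) + (0\{a} + 0 | 0 + d.(0 + 0)) → --a--▸ t1, --d--▸ t2
  t1 = d.(0 | 0) → --d--▸ t3
  t2 = 0 + 0 → ·
  t3 = 0 | 0 → ·
Coarsest stable partition (strong bisimilarity classes):
  B0 = {s0, t0}
  B1 = {s1, t1}
  B2 = {s2, s3, t2, t3}
s0 ∈ B0, t0 ∈ B0 → same block
Bisimilar ⇒ trace-equivalent.

YES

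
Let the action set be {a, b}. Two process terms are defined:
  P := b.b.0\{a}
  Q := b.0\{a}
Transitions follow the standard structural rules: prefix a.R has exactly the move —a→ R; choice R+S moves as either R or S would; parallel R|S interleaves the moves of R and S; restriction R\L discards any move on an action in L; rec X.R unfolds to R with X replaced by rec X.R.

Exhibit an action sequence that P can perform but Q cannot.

LTS(P): 3 reachable states
  u0 = b.b.0\{a} has moves -b-> u1
  u1 = b.0\{a} has moves -b-> u2
  u2 = 0\{a} has moves (no moves)
LTS(Q): 2 reachable states
  v0 = b.0\{a} has moves -b-> v1
  v1 = 0\{a} has moves (no moves)
Run σ = ⟨bb⟩ on P: start {u0}
  after b @ step 1: {u1}
  after b @ step 2: {u2}
  — P admits the full trace.
Run σ = ⟨bb⟩ on Q: start {v0}
  after b @ step 1: {v1}
  after b @ step 2: ∅  — Q cannot continue

bb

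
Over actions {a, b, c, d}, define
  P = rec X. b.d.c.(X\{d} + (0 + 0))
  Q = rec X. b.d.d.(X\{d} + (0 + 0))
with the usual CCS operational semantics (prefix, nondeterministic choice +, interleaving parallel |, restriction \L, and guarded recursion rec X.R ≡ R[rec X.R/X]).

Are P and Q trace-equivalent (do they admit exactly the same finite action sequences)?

traces(P) ≠ traces(Q) — witness ⟨bdc⟩

P's transition system — 5 states:
  s0 = rec X. b.d.c.(X\{d} + (0 + 0)) ⊢ -b-> s1
  s1 = d.c.((rec X. b.d.c.(X\{d} + (0 + 0)))\{d} + (0 + 0)) ⊢ -d-> s2
  s2 = c.((rec X. b.d.c.(X\{d} + (0 + 0)))\{d} + (0 + 0)) ⊢ -c-> s3
  s3 = (rec X. b.d.c.(X\{d} + (0 + 0)))\{d} + (0 + 0) ⊢ -b-> s4
  s4 = (d.c.((rec X. b.d.c.(X\{d} + (0 + 0)))\{d} + (0 + 0)))\{d} ⊢ (no moves)
Q's transition system — 5 states:
  t0 = rec X. b.d.d.(X\{d} + (0 + 0)) ⊢ -b-> t1
  t1 = d.d.((rec X. b.d.d.(X\{d} + (0 + 0)))\{d} + (0 + 0)) ⊢ -d-> t2
  t2 = d.((rec X. b.d.d.(X\{d} + (0 + 0)))\{d} + (0 + 0)) ⊢ -d-> t3
  t3 = (rec X. b.d.d.(X\{d} + (0 + 0)))\{d} + (0 + 0) ⊢ -b-> t4
  t4 = (d.d.((rec X. b.d.d.(X\{d} + (0 + 0)))\{d} + (0 + 0)))\{d} ⊢ (no moves)
Run σ = ⟨bdc⟩ on P: start {s0}
  step 1 (b): {s1}
  step 2 (d): {s2}
  step 3 (c): {s3}
  P completes σ.
Run σ = ⟨bdc⟩ on Q: start {t0}
  step 1 (b): {t1}
  step 2 (d): {t2}
  step 3 (c): ∅ (Q stuck)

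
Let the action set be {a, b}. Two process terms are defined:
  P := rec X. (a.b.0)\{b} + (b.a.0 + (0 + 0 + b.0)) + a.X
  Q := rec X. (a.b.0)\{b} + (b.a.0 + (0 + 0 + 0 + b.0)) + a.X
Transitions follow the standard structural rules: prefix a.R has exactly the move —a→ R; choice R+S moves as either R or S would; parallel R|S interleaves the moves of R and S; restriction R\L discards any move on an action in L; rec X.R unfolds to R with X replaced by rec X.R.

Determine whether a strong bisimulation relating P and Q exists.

P's transition system — 4 states:
  m0 = rec X. (a.b.0)\{b} + (b.a.0 + (0 + 0 + b.0)) + a.X ⊢ =a=> m0, =a=> m1, =b=> m2, =b=> m3
  m1 = (b.0)\{b} ⊢ ∅
  m2 = 0 ⊢ ∅
  m3 = a.0 ⊢ =a=> m2
Q's transition system — 4 states:
  n0 = rec X. (a.b.0)\{b} + (b.a.0 + (0 + 0 + 0 + b.0)) + a.X ⊢ =a=> n0, =a=> n1, =b=> n2, =b=> n3
  n1 = (b.0)\{b} ⊢ ∅
  n2 = 0 ⊢ ∅
  n3 = a.0 ⊢ =a=> n2
Coarsest stable partition (strong bisimilarity classes):
  B0 = {m0, n0}
  B1 = {m1, m2, n1, n2}
  B2 = {m3, n3}
m0 ∈ B0, n0 ∈ B0 → same block

YES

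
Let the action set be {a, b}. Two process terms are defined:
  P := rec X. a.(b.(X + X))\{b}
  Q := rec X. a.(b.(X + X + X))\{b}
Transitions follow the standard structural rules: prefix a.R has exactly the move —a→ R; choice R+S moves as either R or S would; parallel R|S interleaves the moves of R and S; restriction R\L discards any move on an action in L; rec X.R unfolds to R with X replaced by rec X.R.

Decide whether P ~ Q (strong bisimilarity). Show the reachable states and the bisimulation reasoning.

LTS(P): 2 reachable states
  u0 = rec X. a.(b.(X + X))\{b} → -a-> u1
  u1 = (b.((rec X. a.(b.(X + X))\{b}) + (rec X. a.(b.(X + X))\{b})))\{b} → deadlocked
LTS(Q): 2 reachable states
  v0 = rec X. a.(b.(X + X + X))\{b} → -a-> v1
  v1 = (b.((rec X. a.(b.(X + X + X))\{b}) + (rec X. a.(b.(X + X + X))\{b}) + (rec X. a.(b.(X + X + X))\{b})))\{b} → deadlocked
Partition-refinement fixed point:
  B0 = {u0, v0}
  B1 = {u1, v1}
u0 ∈ B0, v0 ∈ B0 → same block

bisimilar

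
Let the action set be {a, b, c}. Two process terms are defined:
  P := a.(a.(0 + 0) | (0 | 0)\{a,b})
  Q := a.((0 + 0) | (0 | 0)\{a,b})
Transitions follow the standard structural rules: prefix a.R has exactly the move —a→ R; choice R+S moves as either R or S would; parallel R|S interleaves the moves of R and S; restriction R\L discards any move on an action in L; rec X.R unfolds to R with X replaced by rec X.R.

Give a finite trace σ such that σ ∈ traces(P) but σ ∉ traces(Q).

aa

LTS(P): 3 reachable states
  m0 = a.(a.(0 + 0) | (0 | 0)\{a,b}) ⊢ =a=> m1
  m1 = a.(0 + 0) | (0 | 0)\{a,b} ⊢ =a=> m2
  m2 = (0 + 0) | (0 | 0)\{a,b} ⊢ stopped
LTS(Q): 2 reachable states
  n0 = a.((0 + 0) | (0 | 0)\{a,b}) ⊢ =a=> n1
  n1 = (0 + 0) | (0 | 0)\{a,b} ⊢ stopped
Trace ⟨aa⟩ through P, begin at {m0}:
  [1] a ⇒ {m1}
  [2] a ⇒ {m2}
  — P admits the full trace.
Trace ⟨aa⟩ through Q, begin at {n0}:
  [1] a ⇒ {n1}
  [2] a ⇒ no successor for Q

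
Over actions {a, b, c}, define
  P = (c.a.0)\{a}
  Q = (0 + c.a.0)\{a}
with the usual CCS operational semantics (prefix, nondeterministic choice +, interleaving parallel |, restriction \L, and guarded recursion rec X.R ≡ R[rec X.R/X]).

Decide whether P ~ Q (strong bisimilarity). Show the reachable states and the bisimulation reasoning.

YES

LTS(P): 2 reachable states
  p0 = (c.a.0)\{a} | -c-> p1
  p1 = (a.0)\{a} | ·
LTS(Q): 2 reachable states
  q0 = (0 + c.a.0)\{a} | -c-> q1
  q1 = (a.0)\{a} | ·
Coarsest stable partition (strong bisimilarity classes):
  B0 = {p0, q0}
  B1 = {p1, q1}
p0 ∈ B0, q0 ∈ B0 → same block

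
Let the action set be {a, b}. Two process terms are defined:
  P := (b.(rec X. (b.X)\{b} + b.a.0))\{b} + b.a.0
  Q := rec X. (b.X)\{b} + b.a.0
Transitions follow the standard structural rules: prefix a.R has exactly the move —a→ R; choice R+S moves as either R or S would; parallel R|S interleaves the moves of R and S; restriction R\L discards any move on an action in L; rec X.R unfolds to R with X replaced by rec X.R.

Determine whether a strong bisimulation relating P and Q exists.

bisimilar

P's transition system — 3 states:
  m0 = (b.(rec X. (b.X)\{b} + b.a.0))\{b} + b.a.0 has moves -b-> m1
  m1 = a.0 has moves -a-> m2
  m2 = 0 has moves ·
Q's transition system — 3 states:
  n0 = rec X. (b.X)\{b} + b.a.0 has moves -b-> n1
  n1 = a.0 has moves -a-> n2
  n2 = 0 has moves ·
Coarsest stable partition (strong bisimilarity classes):
  B0 = {m0, n0}
  B1 = {m1, n1}
  B2 = {m2, n2}
m0 ∈ B0, n0 ∈ B0 → same block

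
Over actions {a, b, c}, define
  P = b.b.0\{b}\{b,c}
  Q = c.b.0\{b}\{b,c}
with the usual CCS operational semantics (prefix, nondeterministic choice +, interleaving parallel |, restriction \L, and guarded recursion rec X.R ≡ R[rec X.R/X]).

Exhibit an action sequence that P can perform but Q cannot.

Reachable graph of P (3 states):
  u0 = b.b.0\{b}\{b,c} :: --b--▸ u1
  u1 = b.0\{b}\{b,c} :: --b--▸ u2
  u2 = 0\{b}\{b,c} :: deadlocked
Reachable graph of Q (3 states):
  v0 = c.b.0\{b}\{b,c} :: --c--▸ v1
  v1 = b.0\{b}\{b,c} :: --b--▸ v2
  v2 = 0\{b}\{b,c} :: deadlocked
Run σ = ⟨b⟩ on P: start {u0}
  after b @ step 1: {u1}
  — P admits the full trace.
Run σ = ⟨b⟩ on Q: start {v0}
  after b @ step 1: no successor for Q

b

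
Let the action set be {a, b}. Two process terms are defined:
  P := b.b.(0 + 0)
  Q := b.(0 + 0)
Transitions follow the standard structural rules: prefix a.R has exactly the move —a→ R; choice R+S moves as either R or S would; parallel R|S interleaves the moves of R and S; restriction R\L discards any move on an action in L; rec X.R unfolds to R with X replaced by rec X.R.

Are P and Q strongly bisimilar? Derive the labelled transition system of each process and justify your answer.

LTS(P): 3 reachable states
  p0 = b.b.(0 + 0) ⊢ -b-> p1
  p1 = b.(0 + 0) ⊢ -b-> p2
  p2 = 0 + 0 ⊢ stopped
LTS(Q): 2 reachable states
  q0 = b.(0 + 0) ⊢ -b-> q1
  q1 = 0 + 0 ⊢ stopped
Coarsest stable partition (strong bisimilarity classes):
  B0 = {p0}
  B1 = {p1, q0}
  B2 = {p2, q1}
p0 ∈ B0, q0 ∈ B1 → different blocks

not bisimilar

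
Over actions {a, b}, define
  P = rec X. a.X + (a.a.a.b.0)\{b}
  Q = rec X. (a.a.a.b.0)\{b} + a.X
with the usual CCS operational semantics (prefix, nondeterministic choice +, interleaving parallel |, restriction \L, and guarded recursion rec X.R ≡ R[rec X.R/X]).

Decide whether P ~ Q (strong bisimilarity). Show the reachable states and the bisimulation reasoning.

Reachable graph of P (4 states):
  u0 = rec X. a.X + (a.a.a.b.0)\{b} :: -a-> u0, -a-> u1
  u1 = (a.a.b.0)\{b} :: -a-> u2
  u2 = (a.b.0)\{b} :: -a-> u3
  u3 = (b.0)\{b} :: ·
Reachable graph of Q (4 states):
  v0 = rec X. (a.a.a.b.0)\{b} + a.X :: -a-> v0, -a-> v1
  v1 = (a.a.b.0)\{b} :: -a-> v2
  v2 = (a.b.0)\{b} :: -a-> v3
  v3 = (b.0)\{b} :: ·
Coarsest stable partition (strong bisimilarity classes):
  B0 = {u0, v0}
  B1 = {u1, v1}
  B2 = {u2, v2}
  B3 = {u3, v3}
u0 ∈ B0, v0 ∈ B0 → same block

YES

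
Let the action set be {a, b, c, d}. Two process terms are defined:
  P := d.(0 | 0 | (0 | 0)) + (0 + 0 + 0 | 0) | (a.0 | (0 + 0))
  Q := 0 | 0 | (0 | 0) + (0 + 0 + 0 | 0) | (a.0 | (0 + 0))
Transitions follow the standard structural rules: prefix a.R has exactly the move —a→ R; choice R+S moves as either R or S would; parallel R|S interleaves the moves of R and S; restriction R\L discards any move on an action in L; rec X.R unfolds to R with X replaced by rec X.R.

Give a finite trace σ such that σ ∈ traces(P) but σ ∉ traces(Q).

LTS(P): 3 reachable states
  m0 = d.(0 | 0 | (0 | 0)) + (0 + 0 + 0 | 0) | (a.0 | (0 + 0)) :: —a→ m1, —d→ m2
  m1 = (0 + 0 + 0 | 0) | (0 | (0 + 0)) :: ·
  m2 = 0 | 0 | (0 | 0) :: ·
LTS(Q): 2 reachable states
  n0 = 0 | 0 | (0 | 0) + (0 + 0 + 0 | 0) | (a.0 | (0 + 0)) :: —a→ n1
  n1 = (0 + 0 + 0 | 0) | (0 | (0 + 0)) :: ·
Trace ⟨d⟩ through P, begin at {m0}:
  step 1 (d): {m2}
  P completes σ.
Trace ⟨d⟩ through Q, begin at {n0}:
  step 1 (d): ∅ (Q stuck)

d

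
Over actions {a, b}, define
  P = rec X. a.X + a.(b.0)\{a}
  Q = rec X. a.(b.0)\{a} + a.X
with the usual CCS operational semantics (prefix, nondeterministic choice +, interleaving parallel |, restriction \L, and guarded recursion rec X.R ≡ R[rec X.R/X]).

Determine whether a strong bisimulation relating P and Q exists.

bisimilar

Reachable graph of P (3 states):
  s0 = rec X. a.X + a.(b.0)\{a} ⊢ ··a··> s0, ··a··> s1
  s1 = (b.0)\{a} ⊢ ··b··> s2
  s2 = 0\{a} ⊢ deadlocked
Reachable graph of Q (3 states):
  t0 = rec X. a.(b.0)\{a} + a.X ⊢ ··a··> t0, ··a··> t1
  t1 = (b.0)\{a} ⊢ ··b··> t2
  t2 = 0\{a} ⊢ deadlocked
Coarsest stable partition (strong bisimilarity classes):
  B0 = {s0, t0}
  B1 = {s1, t1}
  B2 = {s2, t2}
s0 ∈ B0, t0 ∈ B0 → same block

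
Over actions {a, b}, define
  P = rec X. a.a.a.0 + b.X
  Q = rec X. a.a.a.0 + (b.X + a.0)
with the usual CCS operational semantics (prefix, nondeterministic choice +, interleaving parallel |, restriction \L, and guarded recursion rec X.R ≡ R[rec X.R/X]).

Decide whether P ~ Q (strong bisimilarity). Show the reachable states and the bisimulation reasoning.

P ≁ Q

P's transition system — 4 states:
  p0 = rec X. a.a.a.0 + b.X → —a→ p1, —b→ p0
  p1 = a.a.0 → —a→ p2
  p2 = a.0 → —a→ p3
  p3 = 0 → ∅
Q's transition system — 4 states:
  q0 = rec X. a.a.a.0 + (b.X + a.0) → —a→ q1, —a→ q2, —b→ q0
  q1 = 0 → ∅
  q2 = a.a.0 → —a→ q3
  q3 = a.0 → —a→ q1
Coarsest stable partition (strong bisimilarity classes):
  B0 = {p0}
  B1 = {p1, q2}
  B2 = {p2, q3}
  B3 = {p3, q1}
  B4 = {q0}
p0 ∈ B0, q0 ∈ B4 → different blocks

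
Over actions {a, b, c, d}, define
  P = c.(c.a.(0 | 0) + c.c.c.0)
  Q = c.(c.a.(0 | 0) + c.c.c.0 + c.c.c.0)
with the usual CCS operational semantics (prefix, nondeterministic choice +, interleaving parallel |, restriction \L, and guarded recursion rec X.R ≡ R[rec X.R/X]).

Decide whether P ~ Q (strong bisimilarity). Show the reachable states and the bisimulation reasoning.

P ~ Q

P's transition system — 7 states:
  m0 = c.(c.a.(0 | 0) + c.c.c.0) ⊢ —c→ m1
  m1 = c.a.(0 | 0) + c.c.c.0 ⊢ —c→ m2, —c→ m3
  m2 = a.(0 | 0) ⊢ —a→ m4
  m3 = c.c.0 ⊢ —c→ m5
  m4 = 0 | 0 ⊢ ∅
  m5 = c.0 ⊢ —c→ m6
  m6 = 0 ⊢ ∅
Q's transition system — 7 states:
  n0 = c.(c.a.(0 | 0) + c.c.c.0 + c.c.c.0) ⊢ —c→ n1
  n1 = c.a.(0 | 0) + c.c.c.0 + c.c.c.0 ⊢ —c→ n2, —c→ n3
  n2 = a.(0 | 0) ⊢ —a→ n4
  n3 = c.c.0 ⊢ —c→ n5
  n4 = 0 | 0 ⊢ ∅
  n5 = c.0 ⊢ —c→ n6
  n6 = 0 ⊢ ∅
Partition-refinement fixed point:
  B0 = {m0, n0}
  B1 = {m1, n1}
  B2 = {m2, n2}
  B3 = {m4, m6, n4, n6}
  B4 = {m3, n3}
  B5 = {m5, n5}
m0 ∈ B0, n0 ∈ B0 → same block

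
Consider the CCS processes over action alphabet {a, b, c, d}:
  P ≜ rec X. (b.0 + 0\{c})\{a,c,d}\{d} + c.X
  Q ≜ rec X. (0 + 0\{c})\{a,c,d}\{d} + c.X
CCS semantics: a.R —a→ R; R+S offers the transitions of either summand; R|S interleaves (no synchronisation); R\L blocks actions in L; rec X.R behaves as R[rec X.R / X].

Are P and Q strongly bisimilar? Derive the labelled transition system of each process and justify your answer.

P ≁ Q

Reachable graph of P (2 states):
  s0 = rec X. (b.0 + 0\{c})\{a,c,d}\{d} + c.X :: ··b··> s1, ··c··> s0
  s1 = 0\{a,c,d}\{d} :: deadlocked
Reachable graph of Q (1 states):
  t0 = rec X. (0 + 0\{c})\{a,c,d}\{d} + c.X :: ··c··> t0
Coarsest stable partition (strong bisimilarity classes):
  B0 = {s0}
  B1 = {s1}
  B2 = {t0}
s0 ∈ B0, t0 ∈ B2 → different blocks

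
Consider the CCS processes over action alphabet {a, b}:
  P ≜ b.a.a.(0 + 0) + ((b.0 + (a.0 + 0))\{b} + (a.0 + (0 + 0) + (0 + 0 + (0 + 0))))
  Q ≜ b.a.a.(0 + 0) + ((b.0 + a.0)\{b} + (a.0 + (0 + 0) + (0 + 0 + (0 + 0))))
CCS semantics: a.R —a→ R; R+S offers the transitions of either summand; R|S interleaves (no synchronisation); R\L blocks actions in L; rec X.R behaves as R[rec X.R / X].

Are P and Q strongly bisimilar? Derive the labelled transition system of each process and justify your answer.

P ~ Q

P's transition system — 6 states:
  m0 = b.a.a.(0 + 0) + ((b.0 + (a.0 + 0))\{b} + (a.0 + (0 + 0) + (0 + 0 + (0 + 0)))) ⊢ -a-> m1, -a-> m2, -b-> m3
  m1 = 0 ⊢ ∅
  m2 = 0\{b} ⊢ ∅
  m3 = a.a.(0 + 0) ⊢ -a-> m4
  m4 = a.(0 + 0) ⊢ -a-> m5
  m5 = 0 + 0 ⊢ ∅
Q's transition system — 6 states:
  n0 = b.a.a.(0 + 0) + ((b.0 + a.0)\{b} + (a.0 + (0 + 0) + (0 + 0 + (0 + 0)))) ⊢ -a-> n1, -a-> n2, -b-> n3
  n1 = 0 ⊢ ∅
  n2 = 0\{b} ⊢ ∅
  n3 = a.a.(0 + 0) ⊢ -a-> n4
  n4 = a.(0 + 0) ⊢ -a-> n5
  n5 = 0 + 0 ⊢ ∅
Bisimilarity quotient blocks:
  B0 = {m0, n0}
  B1 = {m3, n3}
  B2 = {m4, n4}
  B3 = {m1, m2, m5, n1, n2, n5}
m0 ∈ B0, n0 ∈ B0 → same block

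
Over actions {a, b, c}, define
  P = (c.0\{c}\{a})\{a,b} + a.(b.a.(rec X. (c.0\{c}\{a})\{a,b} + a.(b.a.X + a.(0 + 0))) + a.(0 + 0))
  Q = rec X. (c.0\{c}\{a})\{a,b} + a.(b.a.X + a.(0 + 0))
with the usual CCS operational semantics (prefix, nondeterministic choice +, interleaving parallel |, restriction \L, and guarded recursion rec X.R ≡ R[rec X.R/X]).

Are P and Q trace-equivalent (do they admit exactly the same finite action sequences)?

traces(P) = traces(Q)

LTS(P): 6 reachable states
  u0 = (c.0\{c}\{a})\{a,b} + a.(b.a.(rec X. (c.0\{c}\{a})\{a,b} + a.(b.a.X + a.(0 + 0))) + a.(0 + 0)) → -a-> u1, -c-> u2
  u1 = b.a.(rec X. (c.0\{c}\{a})\{a,b} + a.(b.a.X + a.(0 + 0))) + a.(0 + 0) → -a-> u3, -b-> u4
  u2 = 0\{c}\{a}\{a,b} → ·
  u3 = 0 + 0 → ·
  u4 = a.(rec X. (c.0\{c}\{a})\{a,b} + a.(b.a.X + a.(0 + 0))) → -a-> u5
  u5 = rec X. (c.0\{c}\{a})\{a,b} + a.(b.a.X + a.(0 + 0)) → -a-> u1, -c-> u2
LTS(Q): 5 reachable states
  v0 = rec X. (c.0\{c}\{a})\{a,b} + a.(b.a.X + a.(0 + 0)) → -a-> v1, -c-> v2
  v1 = b.a.(rec X. (c.0\{c}\{a})\{a,b} + a.(b.a.X + a.(0 + 0))) + a.(0 + 0) → -a-> v3, -b-> v4
  v2 = 0\{c}\{a}\{a,b} → ·
  v3 = 0 + 0 → ·
  v4 = a.(rec X. (c.0\{c}\{a})\{a,b} + a.(b.a.X + a.(0 + 0))) → -a-> v0
Coarsest stable partition (strong bisimilarity classes):
  B0 = {u0, u5, v0}
  B1 = {u2, u3, v2, v3}
  B2 = {u1, v1}
  B3 = {u4, v4}
u0 ∈ B0, v0 ∈ B0 → same block
Bisimilar ⇒ trace-equivalent.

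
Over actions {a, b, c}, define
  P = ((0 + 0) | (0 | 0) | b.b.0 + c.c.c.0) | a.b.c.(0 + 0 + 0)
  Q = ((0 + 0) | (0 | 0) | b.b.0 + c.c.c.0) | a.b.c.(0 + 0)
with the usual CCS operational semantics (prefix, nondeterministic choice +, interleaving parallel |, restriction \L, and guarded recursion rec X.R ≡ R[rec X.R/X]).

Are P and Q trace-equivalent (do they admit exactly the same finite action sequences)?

LTS(P): 24 reachable states
  m0 = ((0 + 0) | (0 | 0) | b.b.0 + c.c.c.0) | a.b.c.(0 + 0 + 0) → =a=> m1, =b=> m2, =c=> m3
  m1 = ((0 + 0) | (0 | 0) | b.b.0 + c.c.c.0) | b.c.(0 + 0 + 0) → =b=> m4, =b=> m5, =c=> m6
  m2 = (0 + 0) | (0 | 0) | b.0 | a.b.c.(0 + 0 + 0) → =a=> m5, =b=> m7
  m3 = c.c.0 | a.b.c.(0 + 0 + 0) → =a=> m6, =c=> m8
  m4 = ((0 + 0) | (0 | 0) | b.b.0 + c.c.c.0) | c.(0 + 0 + 0) → =b=> m9, =c=> m10, =c=> m11
  m5 = (0 + 0) | (0 | 0) | b.0 | b.c.(0 + 0 + 0) → =b=> m12, =b=> m9
  m6 = c.c.0 | b.c.(0 + 0 + 0) → =b=> m11, =c=> m13
  m7 = (0 + 0) | (0 | 0) | 0 | a.b.c.(0 + 0 + 0) → =a=> m12
  m8 = c.0 | a.b.c.(0 + 0 + 0) → =a=> m13, =c=> m14
  m9 = (0 + 0) | (0 | 0) | b.0 | c.(0 + 0 + 0) → =b=> m15, =c=> m16
  m10 = ((0 + 0) | (0 | 0) | b.b.0 + c.c.c.0) | (0 + 0 + 0) → =b=> m16, =c=> m17
  m11 = c.c.0 | c.(0 + 0 + 0) → =c=> m17, =c=> m18
  m12 = (0 + 0) | (0 | 0) | 0 | b.c.(0 + 0 + 0) → =b=> m15
  m13 = c.0 | b.c.(0 + 0 + 0) → =b=> m18, =c=> m19
  m14 = 0 | a.b.c.(0 + 0 + 0) → =a=> m19
  m15 = (0 + 0) | (0 | 0) | 0 | c.(0 + 0 + 0) → =c=> m20
  m16 = (0 + 0) | (0 | 0) | b.0 | (0 + 0 + 0) → =b=> m20
  m17 = c.c.0 | (0 + 0 + 0) → =c=> m21
  m18 = c.0 | c.(0 + 0 + 0) → =c=> m21, =c=> m22
  m19 = 0 | b.c.(0 + 0 + 0) → =b=> m22
  m20 = (0 + 0) | (0 | 0) | 0 | (0 + 0 + 0) → deadlocked
  m21 = c.0 | (0 + 0 + 0) → =c=> m23
  m22 = 0 | c.(0 + 0 + 0) → =c=> m23
  m23 = 0 | (0 + 0 + 0) → deadlocked
LTS(Q): 24 reachable states
  n0 = ((0 + 0) | (0 | 0) | b.b.0 + c.c.c.0) | a.b.c.(0 + 0) → =a=> n1, =b=> n2, =c=> n3
  n1 = ((0 + 0) | (0 | 0) | b.b.0 + c.c.c.0) | b.c.(0 + 0) → =b=> n4, =b=> n5, =c=> n6
  n2 = (0 + 0) | (0 | 0) | b.0 | a.b.c.(0 + 0) → =a=> n5, =b=> n7
  n3 = c.c.0 | a.b.c.(0 + 0) → =a=> n6, =c=> n8
  n4 = ((0 + 0) | (0 | 0) | b.b.0 + c.c.c.0) | c.(0 + 0) → =b=> n9, =c=> n10, =c=> n11
  n5 = (0 + 0) | (0 | 0) | b.0 | b.c.(0 + 0) → =b=> n12, =b=> n9
  n6 = c.c.0 | b.c.(0 + 0) → =b=> n11, =c=> n13
  n7 = (0 + 0) | (0 | 0) | 0 | a.b.c.(0 + 0) → =a=> n12
  n8 = c.0 | a.b.c.(0 + 0) → =a=> n13, =c=> n14
  n9 = (0 + 0) | (0 | 0) | b.0 | c.(0 + 0) → =b=> n15, =c=> n16
  n10 = ((0 + 0) | (0 | 0) | b.b.0 + c.c.c.0) | (0 + 0) → =b=> n16, =c=> n17
  n11 = c.c.0 | c.(0 + 0) → =c=> n17, =c=> n18
  n12 = (0 + 0) | (0 | 0) | 0 | b.c.(0 + 0) → =b=> n15
  n13 = c.0 | b.c.(0 + 0) → =b=> n18, =c=> n19
  n14 = 0 | a.b.c.(0 + 0) → =a=> n19
  n15 = (0 + 0) | (0 | 0) | 0 | c.(0 + 0) → =c=> n20
  n16 = (0 + 0) | (0 | 0) | b.0 | (0 + 0) → =b=> n20
  n17 = c.c.0 | (0 + 0) → =c=> n21
  n18 = c.0 | c.(0 + 0) → =c=> n21, =c=> n22
  n19 = 0 | b.c.(0 + 0) → =b=> n22
  n20 = (0 + 0) | (0 | 0) | 0 | (0 + 0) → deadlocked
  n21 = c.0 | (0 + 0) → =c=> n23
  n22 = 0 | c.(0 + 0) → =c=> n23
  n23 = 0 | (0 + 0) → deadlocked
Coarsest stable partition (strong bisimilarity classes):
  B0 = {m0, n0}
  B1 = {m2, n2}
  B2 = {m5, n5}
  B3 = {m12, m19, n12, n19}
  B4 = {m15, m21, m22, n15, n21, n22}
  B5 = {m20, m23, n20, n23}
  B6 = {m9, n9}
  B7 = {m16, n16}
  B8 = {m14, m7, n14, n7}
  B9 = {m1, n1}
  B10 = {m6, n6}
  B11 = {m11, n11}
  B12 = {m17, m18, n17, n18}
  B13 = {m13, n13}
  B14 = {m4, n4}
  B15 = {m10, n10}
  B16 = {m3, n3}
  B17 = {m8, n8}
m0 ∈ B0, n0 ∈ B0 → same block
Bisimilar ⇒ trace-equivalent.

trace-equivalent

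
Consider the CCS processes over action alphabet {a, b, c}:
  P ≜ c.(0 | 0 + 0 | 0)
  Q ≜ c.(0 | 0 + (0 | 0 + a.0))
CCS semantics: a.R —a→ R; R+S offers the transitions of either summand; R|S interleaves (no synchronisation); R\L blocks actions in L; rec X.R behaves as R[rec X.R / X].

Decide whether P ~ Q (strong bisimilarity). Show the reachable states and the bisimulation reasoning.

P's transition system — 2 states:
  p0 = c.(0 | 0 + 0 | 0) ⊢ ··c··> p1
  p1 = 0 | 0 + 0 | 0 ⊢ ∅
Q's transition system — 3 states:
  q0 = c.(0 | 0 + (0 | 0 + a.0)) ⊢ ··c··> q1
  q1 = 0 | 0 + (0 | 0 + a.0) ⊢ ··a··> q2
  q2 = 0 ⊢ ∅
Coarsest stable partition (strong bisimilarity classes):
  B0 = {p0}
  B1 = {p1, q2}
  B2 = {q0}
  B3 = {q1}
p0 ∈ B0, q0 ∈ B2 → different blocks

P ≁ Q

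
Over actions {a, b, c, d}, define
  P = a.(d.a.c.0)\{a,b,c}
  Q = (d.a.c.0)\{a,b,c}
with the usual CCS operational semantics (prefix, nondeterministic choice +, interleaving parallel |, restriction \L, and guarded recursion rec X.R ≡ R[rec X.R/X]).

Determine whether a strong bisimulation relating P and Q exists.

NO

LTS(P): 3 reachable states
  u0 = a.(d.a.c.0)\{a,b,c} → -a-> u1
  u1 = (d.a.c.0)\{a,b,c} → -d-> u2
  u2 = (a.c.0)\{a,b,c} → ∅
LTS(Q): 2 reachable states
  v0 = (d.a.c.0)\{a,b,c} → -d-> v1
  v1 = (a.c.0)\{a,b,c} → ∅
Partition-refinement fixed point:
  B0 = {u0}
  B1 = {u1, v0}
  B2 = {u2, v1}
u0 ∈ B0, v0 ∈ B1 → different blocks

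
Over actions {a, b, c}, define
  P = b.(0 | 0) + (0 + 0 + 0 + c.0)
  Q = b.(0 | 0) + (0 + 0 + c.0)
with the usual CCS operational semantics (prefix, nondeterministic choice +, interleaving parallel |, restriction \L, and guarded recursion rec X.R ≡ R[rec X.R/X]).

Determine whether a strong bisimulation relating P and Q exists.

P's transition system — 3 states:
  s0 = b.(0 | 0) + (0 + 0 + 0 + c.0) :: —b→ s1, —c→ s2
  s1 = 0 | 0 :: deadlocked
  s2 = 0 :: deadlocked
Q's transition system — 3 states:
  t0 = b.(0 | 0) + (0 + 0 + c.0) :: —b→ t1, —c→ t2
  t1 = 0 | 0 :: deadlocked
  t2 = 0 :: deadlocked
Partition-refinement fixed point:
  B0 = {s0, t0}
  B1 = {s1, s2, t1, t2}
s0 ∈ B0, t0 ∈ B0 → same block

bisimilar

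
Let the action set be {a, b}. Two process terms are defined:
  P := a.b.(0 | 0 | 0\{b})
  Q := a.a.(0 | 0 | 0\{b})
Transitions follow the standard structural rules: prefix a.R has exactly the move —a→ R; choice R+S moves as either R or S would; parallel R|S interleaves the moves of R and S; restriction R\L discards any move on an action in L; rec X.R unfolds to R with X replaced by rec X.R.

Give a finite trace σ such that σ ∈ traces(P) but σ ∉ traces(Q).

ab

P's transition system — 3 states:
  m0 = a.b.(0 | 0 | 0\{b}) has moves —a→ m1
  m1 = b.(0 | 0 | 0\{b}) has moves —b→ m2
  m2 = 0 | 0 | 0\{b} has moves stopped
Q's transition system — 3 states:
  n0 = a.a.(0 | 0 | 0\{b}) has moves —a→ n1
  n1 = a.(0 | 0 | 0\{b}) has moves —a→ n2
  n2 = 0 | 0 | 0\{b} has moves stopped
Run σ = ⟨ab⟩ on P: start {m0}
  [1] a ⇒ {m1}
  [2] b ⇒ {m2}
  — P admits the full trace.
Run σ = ⟨ab⟩ on Q: start {n0}
  [1] a ⇒ {n1}
  [2] b ⇒ ∅ (Q stuck)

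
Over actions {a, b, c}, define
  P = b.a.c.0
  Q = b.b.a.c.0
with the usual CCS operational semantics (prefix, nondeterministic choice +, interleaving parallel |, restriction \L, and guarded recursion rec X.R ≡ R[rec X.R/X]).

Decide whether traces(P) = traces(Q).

trace-distinct — witness ⟨ba⟩

LTS(P): 4 reachable states
  p0 = b.a.c.0 | -b-> p1
  p1 = a.c.0 | -a-> p2
  p2 = c.0 | -c-> p3
  p3 = 0 | stopped
LTS(Q): 5 reachable states
  q0 = b.b.a.c.0 | -b-> q1
  q1 = b.a.c.0 | -b-> q2
  q2 = a.c.0 | -a-> q3
  q3 = c.0 | -c-> q4
  q4 = 0 | stopped
Trace ⟨ba⟩ through P, begin at {p0}:
  [1] b ⇒ {p1}
  [2] a ⇒ {p2}
  P completes σ.
Trace ⟨ba⟩ through Q, begin at {q0}:
  [1] b ⇒ {q1}
  [2] a ⇒ no successor for Q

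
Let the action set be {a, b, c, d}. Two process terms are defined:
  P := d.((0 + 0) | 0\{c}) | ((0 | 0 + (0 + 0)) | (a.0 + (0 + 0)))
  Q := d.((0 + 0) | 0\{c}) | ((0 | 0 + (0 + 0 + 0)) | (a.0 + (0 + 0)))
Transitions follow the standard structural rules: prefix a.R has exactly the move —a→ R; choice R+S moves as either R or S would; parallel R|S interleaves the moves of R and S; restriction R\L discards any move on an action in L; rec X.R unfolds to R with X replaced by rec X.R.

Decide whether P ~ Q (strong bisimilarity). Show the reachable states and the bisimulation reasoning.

bisimilar

LTS(P): 4 reachable states
  s0 = d.((0 + 0) | 0\{c}) | ((0 | 0 + (0 + 0)) | (a.0 + (0 + 0))) → =a=> s1, =d=> s2
  s1 = d.((0 + 0) | 0\{c}) | ((0 | 0 + (0 + 0)) | 0) → =d=> s3
  s2 = (0 + 0) | 0\{c} | ((0 | 0 + (0 + 0)) | (a.0 + (0 + 0))) → =a=> s3
  s3 = (0 + 0) | 0\{c} | ((0 | 0 + (0 + 0)) | 0) → ∅
LTS(Q): 4 reachable states
  t0 = d.((0 + 0) | 0\{c}) | ((0 | 0 + (0 + 0 + 0)) | (a.0 + (0 + 0))) → =a=> t1, =d=> t2
  t1 = d.((0 + 0) | 0\{c}) | ((0 | 0 + (0 + 0 + 0)) | 0) → =d=> t3
  t2 = (0 + 0) | 0\{c} | ((0 | 0 + (0 + 0 + 0)) | (a.0 + (0 + 0))) → =a=> t3
  t3 = (0 + 0) | 0\{c} | ((0 | 0 + (0 + 0 + 0)) | 0) → ∅
Partition-refinement fixed point:
  B0 = {s0, t0}
  B1 = {s2, t2}
  B2 = {s3, t3}
  B3 = {s1, t1}
s0 ∈ B0, t0 ∈ B0 → same block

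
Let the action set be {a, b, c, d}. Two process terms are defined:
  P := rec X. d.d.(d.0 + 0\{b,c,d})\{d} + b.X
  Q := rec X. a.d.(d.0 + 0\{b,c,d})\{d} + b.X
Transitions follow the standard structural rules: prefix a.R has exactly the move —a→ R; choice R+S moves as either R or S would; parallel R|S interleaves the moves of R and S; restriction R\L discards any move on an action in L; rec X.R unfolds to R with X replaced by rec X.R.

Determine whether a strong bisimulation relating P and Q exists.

not bisimilar

LTS(P): 3 reachable states
  m0 = rec X. d.d.(d.0 + 0\{b,c,d})\{d} + b.X has moves --b--▸ m0, --d--▸ m1
  m1 = d.(d.0 + 0\{b,c,d})\{d} has moves --d--▸ m2
  m2 = (d.0 + 0\{b,c,d})\{d} has moves ∅
LTS(Q): 3 reachable states
  n0 = rec X. a.d.(d.0 + 0\{b,c,d})\{d} + b.X has moves --a--▸ n1, --b--▸ n0
  n1 = d.(d.0 + 0\{b,c,d})\{d} has moves --d--▸ n2
  n2 = (d.0 + 0\{b,c,d})\{d} has moves ∅
Partition-refinement fixed point:
  B0 = {m0}
  B1 = {m1, n1}
  B2 = {m2, n2}
  B3 = {n0}
m0 ∈ B0, n0 ∈ B3 → different blocks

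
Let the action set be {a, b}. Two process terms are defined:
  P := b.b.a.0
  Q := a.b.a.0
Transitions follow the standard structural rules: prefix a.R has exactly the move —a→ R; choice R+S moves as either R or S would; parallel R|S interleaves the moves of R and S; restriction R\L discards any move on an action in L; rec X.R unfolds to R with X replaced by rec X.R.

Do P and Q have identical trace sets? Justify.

Reachable graph of P (4 states):
  p0 = b.b.a.0 has moves --b--▸ p1
  p1 = b.a.0 has moves --b--▸ p2
  p2 = a.0 has moves --a--▸ p3
  p3 = 0 has moves ∅
Reachable graph of Q (4 states):
  q0 = a.b.a.0 has moves --a--▸ q1
  q1 = b.a.0 has moves --b--▸ q2
  q2 = a.0 has moves --a--▸ q3
  q3 = 0 has moves ∅
Executing b from P (initial set {p0}):
  after b @ step 1: {p1}
  P completes σ.
Executing b from Q (initial set {q0}):
  after b @ step 1: ∅  — Q cannot continue

traces(P) ≠ traces(Q) — witness ⟨b⟩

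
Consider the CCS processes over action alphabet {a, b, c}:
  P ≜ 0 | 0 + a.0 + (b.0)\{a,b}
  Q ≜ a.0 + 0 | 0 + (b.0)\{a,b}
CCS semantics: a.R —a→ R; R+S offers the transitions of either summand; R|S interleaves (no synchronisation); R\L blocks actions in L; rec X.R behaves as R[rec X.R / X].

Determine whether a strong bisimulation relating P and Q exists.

P ~ Q

Reachable graph of P (2 states):
  m0 = 0 | 0 + a.0 + (b.0)\{a,b} has moves --a--▸ m1
  m1 = 0 has moves ∅
Reachable graph of Q (2 states):
  n0 = a.0 + 0 | 0 + (b.0)\{a,b} has moves --a--▸ n1
  n1 = 0 has moves ∅
Bisimilarity quotient blocks:
  B0 = {m0, n0}
  B1 = {m1, n1}
m0 ∈ B0, n0 ∈ B0 → same block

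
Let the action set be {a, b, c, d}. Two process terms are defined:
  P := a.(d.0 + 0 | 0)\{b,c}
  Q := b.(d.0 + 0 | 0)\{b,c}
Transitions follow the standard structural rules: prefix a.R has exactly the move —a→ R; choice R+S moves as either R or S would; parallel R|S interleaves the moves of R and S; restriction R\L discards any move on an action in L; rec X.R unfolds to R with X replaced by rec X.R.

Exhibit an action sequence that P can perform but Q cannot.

LTS(P): 3 reachable states
  p0 = a.(d.0 + 0 | 0)\{b,c} has moves ··a··> p1
  p1 = (d.0 + 0 | 0)\{b,c} has moves ··d··> p2
  p2 = 0\{b,c} has moves (no moves)
LTS(Q): 3 reachable states
  q0 = b.(d.0 + 0 | 0)\{b,c} has moves ··b··> q1
  q1 = (d.0 + 0 | 0)\{b,c} has moves ··d··> q2
  q2 = 0\{b,c} has moves (no moves)
Trace ⟨a⟩ through P, begin at {p0}:
  [1] a ⇒ {p1}
  P completes σ.
Trace ⟨a⟩ through Q, begin at {q0}:
  [1] a ⇒ ∅  — Q cannot continue

a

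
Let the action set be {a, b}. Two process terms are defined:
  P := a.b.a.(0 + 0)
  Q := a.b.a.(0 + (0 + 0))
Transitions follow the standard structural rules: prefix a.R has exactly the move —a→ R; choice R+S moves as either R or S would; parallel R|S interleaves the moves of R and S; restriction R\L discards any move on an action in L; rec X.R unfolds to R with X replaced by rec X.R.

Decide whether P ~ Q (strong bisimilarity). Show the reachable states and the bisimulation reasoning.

bisimilar

LTS(P): 4 reachable states
  p0 = a.b.a.(0 + 0) → =a=> p1
  p1 = b.a.(0 + 0) → =b=> p2
  p2 = a.(0 + 0) → =a=> p3
  p3 = 0 + 0 → (no moves)
LTS(Q): 4 reachable states
  q0 = a.b.a.(0 + (0 + 0)) → =a=> q1
  q1 = b.a.(0 + (0 + 0)) → =b=> q2
  q2 = a.(0 + (0 + 0)) → =a=> q3
  q3 = 0 + (0 + 0) → (no moves)
Partition-refinement fixed point:
  B0 = {p0, q0}
  B1 = {p1, q1}
  B2 = {p2, q2}
  B3 = {p3, q3}
p0 ∈ B0, q0 ∈ B0 → same block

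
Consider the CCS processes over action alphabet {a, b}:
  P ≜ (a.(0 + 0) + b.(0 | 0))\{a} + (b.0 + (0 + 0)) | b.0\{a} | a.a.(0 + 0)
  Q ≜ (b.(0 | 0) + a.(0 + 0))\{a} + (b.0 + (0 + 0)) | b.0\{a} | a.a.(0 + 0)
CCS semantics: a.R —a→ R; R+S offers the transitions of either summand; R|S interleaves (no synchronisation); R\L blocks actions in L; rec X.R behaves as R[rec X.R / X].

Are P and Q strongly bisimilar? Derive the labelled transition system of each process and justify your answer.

YES

P's transition system — 13 states:
  u0 = (a.(0 + 0) + b.(0 | 0))\{a} + (b.0 + (0 + 0)) | b.0\{a} | a.a.(0 + 0) has moves ··a··> u1, ··b··> u2, ··b··> u3, ··b··> u4
  u1 = (b.0 + (0 + 0)) | b.0\{a} | a.(0 + 0) has moves ··a··> u5, ··b··> u6, ··b··> u7
  u2 = (0 | 0)\{a} has moves stopped
  u3 = (b.0 + (0 + 0)) | 0\{a} | a.a.(0 + 0) has moves ··a··> u6, ··b··> u8
  u4 = 0 | b.0\{a} | a.a.(0 + 0) has moves ··a··> u7, ··b··> u8
  u5 = (b.0 + (0 + 0)) | b.0\{a} | (0 + 0) has moves ··b··> u10, ··b··> u9
  u6 = (b.0 + (0 + 0)) | 0\{a} | a.(0 + 0) has moves ··a··> u9, ··b··> u11
  u7 = 0 | b.0\{a} | a.(0 + 0) has moves ··a··> u10, ··b··> u11
  u8 = 0 | 0\{a} | a.a.(0 + 0) has moves ··a··> u11
  u9 = (b.0 + (0 + 0)) | 0\{a} | (0 + 0) has moves ··b··> u12
  u10 = 0 | b.0\{a} | (0 + 0) has moves ··b··> u12
  u11 = 0 | 0\{a} | a.(0 + 0) has moves ··a··> u12
  u12 = 0 | 0\{a} | (0 + 0) has moves stopped
Q's transition system — 13 states:
  v0 = (b.(0 | 0) + a.(0 + 0))\{a} + (b.0 + (0 + 0)) | b.0\{a} | a.a.(0 + 0) has moves ··a··> v1, ··b··> v2, ··b··> v3, ··b··> v4
  v1 = (b.0 + (0 + 0)) | b.0\{a} | a.(0 + 0) has moves ··a··> v5, ··b··> v6, ··b··> v7
  v2 = (0 | 0)\{a} has moves stopped
  v3 = (b.0 + (0 + 0)) | 0\{a} | a.a.(0 + 0) has moves ··a··> v6, ··b··> v8
  v4 = 0 | b.0\{a} | a.a.(0 + 0) has moves ··a··> v7, ··b··> v8
  v5 = (b.0 + (0 + 0)) | b.0\{a} | (0 + 0) has moves ··b··> v10, ··b··> v9
  v6 = (b.0 + (0 + 0)) | 0\{a} | a.(0 + 0) has moves ··a··> v9, ··b··> v11
  v7 = 0 | b.0\{a} | a.(0 + 0) has moves ··a··> v10, ··b··> v11
  v8 = 0 | 0\{a} | a.a.(0 + 0) has moves ··a··> v11
  v9 = (b.0 + (0 + 0)) | 0\{a} | (0 + 0) has moves ··b··> v12
  v10 = 0 | b.0\{a} | (0 + 0) has moves ··b··> v12
  v11 = 0 | 0\{a} | a.(0 + 0) has moves ··a··> v12
  v12 = 0 | 0\{a} | (0 + 0) has moves stopped
Partition-refinement fixed point:
  B0 = {u0, v0}
  B1 = {u3, u4, v3, v4}
  B2 = {u6, u7, v6, v7}
  B3 = {u10, u9, v10, v9}
  B4 = {u12, u2, v12, v2}
  B5 = {u11, v11}
  B6 = {u8, v8}
  B7 = {u1, v1}
  B8 = {u5, v5}
u0 ∈ B0, v0 ∈ B0 → same block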